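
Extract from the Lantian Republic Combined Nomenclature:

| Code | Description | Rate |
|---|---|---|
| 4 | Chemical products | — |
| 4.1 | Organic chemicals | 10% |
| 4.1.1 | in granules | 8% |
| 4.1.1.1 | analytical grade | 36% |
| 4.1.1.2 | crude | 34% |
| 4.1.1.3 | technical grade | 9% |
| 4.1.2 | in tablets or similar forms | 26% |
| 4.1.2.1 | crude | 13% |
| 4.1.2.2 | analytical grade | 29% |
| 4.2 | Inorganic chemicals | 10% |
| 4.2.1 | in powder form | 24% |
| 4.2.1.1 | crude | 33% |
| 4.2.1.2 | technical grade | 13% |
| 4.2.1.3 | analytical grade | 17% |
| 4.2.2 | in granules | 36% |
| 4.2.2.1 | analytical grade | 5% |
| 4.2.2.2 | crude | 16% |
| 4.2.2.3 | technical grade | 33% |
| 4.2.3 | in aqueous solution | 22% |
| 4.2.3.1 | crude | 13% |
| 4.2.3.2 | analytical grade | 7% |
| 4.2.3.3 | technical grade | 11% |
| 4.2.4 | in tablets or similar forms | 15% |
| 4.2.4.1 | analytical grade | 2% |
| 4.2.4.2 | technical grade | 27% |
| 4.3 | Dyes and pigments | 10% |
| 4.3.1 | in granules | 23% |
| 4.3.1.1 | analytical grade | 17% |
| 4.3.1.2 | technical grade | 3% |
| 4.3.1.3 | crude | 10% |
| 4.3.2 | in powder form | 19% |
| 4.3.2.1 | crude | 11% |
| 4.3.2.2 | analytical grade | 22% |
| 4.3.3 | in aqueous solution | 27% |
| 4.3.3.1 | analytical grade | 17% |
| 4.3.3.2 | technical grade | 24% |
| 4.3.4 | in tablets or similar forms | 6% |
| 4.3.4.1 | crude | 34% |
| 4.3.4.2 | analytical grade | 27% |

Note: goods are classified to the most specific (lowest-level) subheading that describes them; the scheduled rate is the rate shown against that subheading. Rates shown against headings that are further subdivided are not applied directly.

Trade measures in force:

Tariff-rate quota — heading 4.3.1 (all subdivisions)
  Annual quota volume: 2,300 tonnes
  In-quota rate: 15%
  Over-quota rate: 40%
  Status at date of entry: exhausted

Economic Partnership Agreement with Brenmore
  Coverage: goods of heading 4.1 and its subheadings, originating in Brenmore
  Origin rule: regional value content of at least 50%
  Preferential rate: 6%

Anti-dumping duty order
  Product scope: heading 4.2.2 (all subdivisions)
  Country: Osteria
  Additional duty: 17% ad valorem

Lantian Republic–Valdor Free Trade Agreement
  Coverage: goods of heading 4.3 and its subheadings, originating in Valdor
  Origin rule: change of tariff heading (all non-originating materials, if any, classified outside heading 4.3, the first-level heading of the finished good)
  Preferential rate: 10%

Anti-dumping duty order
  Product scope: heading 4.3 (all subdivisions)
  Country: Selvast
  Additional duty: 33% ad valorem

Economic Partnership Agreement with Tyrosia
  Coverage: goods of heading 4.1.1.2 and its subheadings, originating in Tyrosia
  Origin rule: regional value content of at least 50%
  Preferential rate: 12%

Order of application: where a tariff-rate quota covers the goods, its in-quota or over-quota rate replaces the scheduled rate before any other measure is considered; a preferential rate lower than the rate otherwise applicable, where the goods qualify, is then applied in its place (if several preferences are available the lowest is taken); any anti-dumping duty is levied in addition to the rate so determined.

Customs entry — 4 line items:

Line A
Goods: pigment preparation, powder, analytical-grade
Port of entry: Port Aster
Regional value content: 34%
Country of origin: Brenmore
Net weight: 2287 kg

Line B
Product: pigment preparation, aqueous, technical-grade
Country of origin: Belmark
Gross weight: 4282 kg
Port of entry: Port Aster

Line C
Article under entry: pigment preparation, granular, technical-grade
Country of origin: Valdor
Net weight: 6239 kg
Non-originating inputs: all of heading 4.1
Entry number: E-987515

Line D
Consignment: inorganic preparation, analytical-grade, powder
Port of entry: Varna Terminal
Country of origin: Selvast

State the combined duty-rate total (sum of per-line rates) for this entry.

73%

Line A: pigment → 4.3; powder → 4.3.2; analytical-grade → 4.3.2.2. Scheduled 22%. Brenmore agreement on 4.1: 4.3.2.2 not covered. → 22%.
Line B: pigment → 4.3; aqueous → 4.3.3; technical-grade → 4.3.3.2. Scheduled 24%. No special measure applies. → 24%.
Line C: pigment → 4.3; granular → 4.3.1; technical-grade → 4.3.1.2. Scheduled 3%. quota on 4.3.1 exhausted → over-quota 40%; Valdor agreement on 4.3: CTH met → 10% available; preferential 10%. → 10%.
Line D: inorganic → 4.2; powder → 4.2.1; analytical-grade → 4.2.1.3. Scheduled 17%. No special measure applies. → 17%.
Sum: 22% + 24% + 10% + 17% = 73%.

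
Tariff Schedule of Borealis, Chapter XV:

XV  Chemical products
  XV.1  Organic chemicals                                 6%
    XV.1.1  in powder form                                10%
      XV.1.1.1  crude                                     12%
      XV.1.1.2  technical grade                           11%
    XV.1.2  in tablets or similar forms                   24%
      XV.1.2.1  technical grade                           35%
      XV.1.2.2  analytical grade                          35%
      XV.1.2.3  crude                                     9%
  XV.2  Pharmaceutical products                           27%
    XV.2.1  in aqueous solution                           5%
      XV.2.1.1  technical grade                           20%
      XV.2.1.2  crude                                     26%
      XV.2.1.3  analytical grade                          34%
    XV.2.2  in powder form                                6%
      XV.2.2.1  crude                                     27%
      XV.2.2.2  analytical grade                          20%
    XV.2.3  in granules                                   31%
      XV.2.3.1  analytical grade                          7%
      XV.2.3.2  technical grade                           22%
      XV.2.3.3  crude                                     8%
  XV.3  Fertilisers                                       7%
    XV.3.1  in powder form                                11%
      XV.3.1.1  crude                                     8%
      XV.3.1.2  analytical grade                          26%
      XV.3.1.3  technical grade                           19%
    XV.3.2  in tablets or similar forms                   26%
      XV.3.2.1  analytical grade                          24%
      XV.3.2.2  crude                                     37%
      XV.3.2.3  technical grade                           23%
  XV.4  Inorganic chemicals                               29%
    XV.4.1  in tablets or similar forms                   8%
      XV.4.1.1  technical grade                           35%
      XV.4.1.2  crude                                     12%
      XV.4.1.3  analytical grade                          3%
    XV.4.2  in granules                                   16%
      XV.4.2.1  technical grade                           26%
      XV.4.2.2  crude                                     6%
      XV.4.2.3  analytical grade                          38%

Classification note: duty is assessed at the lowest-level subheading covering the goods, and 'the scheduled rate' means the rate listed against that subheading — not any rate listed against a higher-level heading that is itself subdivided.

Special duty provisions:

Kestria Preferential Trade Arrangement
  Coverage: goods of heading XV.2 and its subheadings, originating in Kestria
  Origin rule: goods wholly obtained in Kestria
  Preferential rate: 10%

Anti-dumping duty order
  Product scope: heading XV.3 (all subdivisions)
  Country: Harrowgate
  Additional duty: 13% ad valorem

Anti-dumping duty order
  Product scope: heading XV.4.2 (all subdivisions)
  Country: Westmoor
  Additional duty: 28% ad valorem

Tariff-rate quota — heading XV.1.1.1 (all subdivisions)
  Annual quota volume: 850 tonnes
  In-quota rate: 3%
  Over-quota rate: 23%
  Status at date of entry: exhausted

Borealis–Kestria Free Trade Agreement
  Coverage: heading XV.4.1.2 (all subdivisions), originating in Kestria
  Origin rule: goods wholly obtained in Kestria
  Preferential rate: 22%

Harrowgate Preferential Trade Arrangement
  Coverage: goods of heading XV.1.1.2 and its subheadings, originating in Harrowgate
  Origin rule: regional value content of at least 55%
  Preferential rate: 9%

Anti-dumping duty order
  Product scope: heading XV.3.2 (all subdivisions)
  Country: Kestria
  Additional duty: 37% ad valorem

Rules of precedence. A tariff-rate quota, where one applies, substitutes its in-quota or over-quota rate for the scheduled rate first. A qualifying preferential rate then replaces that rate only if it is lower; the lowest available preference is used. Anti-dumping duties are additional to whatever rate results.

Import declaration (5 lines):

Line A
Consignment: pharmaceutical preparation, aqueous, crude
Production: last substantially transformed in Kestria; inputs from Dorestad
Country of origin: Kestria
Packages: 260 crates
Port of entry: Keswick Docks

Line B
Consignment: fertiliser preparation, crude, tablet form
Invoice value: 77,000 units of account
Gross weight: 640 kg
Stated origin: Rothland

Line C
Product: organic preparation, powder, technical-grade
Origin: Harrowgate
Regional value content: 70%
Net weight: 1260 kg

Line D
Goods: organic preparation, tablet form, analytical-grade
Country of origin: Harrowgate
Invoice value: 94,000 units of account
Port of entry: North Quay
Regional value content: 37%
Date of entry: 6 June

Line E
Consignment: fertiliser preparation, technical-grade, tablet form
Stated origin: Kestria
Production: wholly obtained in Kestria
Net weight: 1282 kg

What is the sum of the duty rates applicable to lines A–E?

167%

Line A: pharmaceutical → XV.2; aqueous → XV.2.1; crude → XV.2.1.2. Scheduled 26%. Kestria agreement on XV.2: not wholly obtained; Kestria agreement on XV.4.1.2: XV.2.1.2 not covered. → 26%.
Line B: fertiliser → XV.3; tablet form → XV.3.2; crude → XV.3.2.2. Scheduled 37%. No special measure applies. → 37%.
Line C: organic → XV.1; powder → XV.1.1; technical-grade → XV.1.1.2. Scheduled 11%. Harrowgate agreement on XV.1.1.2: RVC ≥ 55% → 9% available; preferential 9%. → 9%.
Line D: organic → XV.1; tablet form → XV.1.2; analytical-grade → XV.1.2.2. Scheduled 35%. Harrowgate agreement on XV.1.1.2: XV.1.2.2 not covered. → 35%.
Line E: fertiliser → XV.3; tablet form → XV.3.2; technical-grade → XV.3.2.3. Scheduled 23%. Kestria agreement on XV.2: XV.3.2.3 not covered; Kestria agreement on XV.4.1.2: XV.3.2.3 not covered; anti-dumping (Kestria, XV.3.2): +37%; total 23% + 37% = 60%. → 60%.
Sum: 26% + 37% + 9% + 35% + 60% = 167%.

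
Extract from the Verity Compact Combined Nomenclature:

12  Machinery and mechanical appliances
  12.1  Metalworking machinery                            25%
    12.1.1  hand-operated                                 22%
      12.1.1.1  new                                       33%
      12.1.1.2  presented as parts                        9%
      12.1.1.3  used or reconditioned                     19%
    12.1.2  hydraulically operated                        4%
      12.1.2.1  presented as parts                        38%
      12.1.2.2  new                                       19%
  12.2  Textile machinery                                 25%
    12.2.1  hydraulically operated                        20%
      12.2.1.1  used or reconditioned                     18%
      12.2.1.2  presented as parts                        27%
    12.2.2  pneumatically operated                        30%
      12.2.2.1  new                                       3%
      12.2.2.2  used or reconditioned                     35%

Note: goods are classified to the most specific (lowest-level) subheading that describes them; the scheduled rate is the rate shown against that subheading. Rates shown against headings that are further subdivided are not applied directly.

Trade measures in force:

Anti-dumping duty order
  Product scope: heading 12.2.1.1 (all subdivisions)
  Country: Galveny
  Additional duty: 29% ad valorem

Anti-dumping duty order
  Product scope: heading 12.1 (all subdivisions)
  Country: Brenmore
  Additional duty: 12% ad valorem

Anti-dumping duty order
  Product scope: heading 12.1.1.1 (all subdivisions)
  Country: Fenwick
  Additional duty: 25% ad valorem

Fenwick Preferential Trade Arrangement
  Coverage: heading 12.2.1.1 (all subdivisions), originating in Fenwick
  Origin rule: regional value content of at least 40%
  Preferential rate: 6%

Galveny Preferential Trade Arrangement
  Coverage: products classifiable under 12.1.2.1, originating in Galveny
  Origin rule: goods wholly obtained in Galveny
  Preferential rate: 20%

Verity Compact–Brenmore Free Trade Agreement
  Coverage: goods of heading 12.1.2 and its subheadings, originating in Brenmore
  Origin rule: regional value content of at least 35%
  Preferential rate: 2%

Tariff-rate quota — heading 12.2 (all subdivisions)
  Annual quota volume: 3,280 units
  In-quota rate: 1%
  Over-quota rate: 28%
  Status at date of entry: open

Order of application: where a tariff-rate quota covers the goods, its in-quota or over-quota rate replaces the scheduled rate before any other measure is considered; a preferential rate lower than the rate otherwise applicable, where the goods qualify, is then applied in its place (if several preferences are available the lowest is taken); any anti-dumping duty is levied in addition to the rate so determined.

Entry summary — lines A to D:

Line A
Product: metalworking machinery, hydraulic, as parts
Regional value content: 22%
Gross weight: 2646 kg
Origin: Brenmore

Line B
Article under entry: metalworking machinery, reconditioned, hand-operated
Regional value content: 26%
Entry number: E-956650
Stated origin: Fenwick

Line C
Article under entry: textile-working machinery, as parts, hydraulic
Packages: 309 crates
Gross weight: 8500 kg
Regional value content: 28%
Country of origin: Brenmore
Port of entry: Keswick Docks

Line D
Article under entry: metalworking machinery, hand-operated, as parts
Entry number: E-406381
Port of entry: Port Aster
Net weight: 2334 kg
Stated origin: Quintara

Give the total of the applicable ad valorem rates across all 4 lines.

Line A: metalworking → 12.1; hydraulic → 12.1.2; as parts → 12.1.2.1. Scheduled 38%. Brenmore agreement on 12.1.2: RVC < 35%; anti-dumping (Brenmore, 12.1): +12%; total 38% + 12% = 50%. → 50%.
Line B: metalworking → 12.1; hand-operated → 12.1.1; reconditioned → 12.1.1.3. Scheduled 19%. Fenwick agreement on 12.2.1.1: 12.1.1.3 not covered. → 19%.
Line C: textile-working → 12.2; hydraulic → 12.2.1; as parts → 12.2.1.2. Scheduled 27%. quota on 12.2 open → in-quota 1%; Brenmore agreement on 12.1.2: 12.2.1.2 not covered. → 1%.
Line D: metalworking → 12.1; hand-operated → 12.1.1; as parts → 12.1.1.2. Scheduled 9%. No special measure applies. → 9%.
Sum: 50% + 19% + 1% + 9% = 79%.

79%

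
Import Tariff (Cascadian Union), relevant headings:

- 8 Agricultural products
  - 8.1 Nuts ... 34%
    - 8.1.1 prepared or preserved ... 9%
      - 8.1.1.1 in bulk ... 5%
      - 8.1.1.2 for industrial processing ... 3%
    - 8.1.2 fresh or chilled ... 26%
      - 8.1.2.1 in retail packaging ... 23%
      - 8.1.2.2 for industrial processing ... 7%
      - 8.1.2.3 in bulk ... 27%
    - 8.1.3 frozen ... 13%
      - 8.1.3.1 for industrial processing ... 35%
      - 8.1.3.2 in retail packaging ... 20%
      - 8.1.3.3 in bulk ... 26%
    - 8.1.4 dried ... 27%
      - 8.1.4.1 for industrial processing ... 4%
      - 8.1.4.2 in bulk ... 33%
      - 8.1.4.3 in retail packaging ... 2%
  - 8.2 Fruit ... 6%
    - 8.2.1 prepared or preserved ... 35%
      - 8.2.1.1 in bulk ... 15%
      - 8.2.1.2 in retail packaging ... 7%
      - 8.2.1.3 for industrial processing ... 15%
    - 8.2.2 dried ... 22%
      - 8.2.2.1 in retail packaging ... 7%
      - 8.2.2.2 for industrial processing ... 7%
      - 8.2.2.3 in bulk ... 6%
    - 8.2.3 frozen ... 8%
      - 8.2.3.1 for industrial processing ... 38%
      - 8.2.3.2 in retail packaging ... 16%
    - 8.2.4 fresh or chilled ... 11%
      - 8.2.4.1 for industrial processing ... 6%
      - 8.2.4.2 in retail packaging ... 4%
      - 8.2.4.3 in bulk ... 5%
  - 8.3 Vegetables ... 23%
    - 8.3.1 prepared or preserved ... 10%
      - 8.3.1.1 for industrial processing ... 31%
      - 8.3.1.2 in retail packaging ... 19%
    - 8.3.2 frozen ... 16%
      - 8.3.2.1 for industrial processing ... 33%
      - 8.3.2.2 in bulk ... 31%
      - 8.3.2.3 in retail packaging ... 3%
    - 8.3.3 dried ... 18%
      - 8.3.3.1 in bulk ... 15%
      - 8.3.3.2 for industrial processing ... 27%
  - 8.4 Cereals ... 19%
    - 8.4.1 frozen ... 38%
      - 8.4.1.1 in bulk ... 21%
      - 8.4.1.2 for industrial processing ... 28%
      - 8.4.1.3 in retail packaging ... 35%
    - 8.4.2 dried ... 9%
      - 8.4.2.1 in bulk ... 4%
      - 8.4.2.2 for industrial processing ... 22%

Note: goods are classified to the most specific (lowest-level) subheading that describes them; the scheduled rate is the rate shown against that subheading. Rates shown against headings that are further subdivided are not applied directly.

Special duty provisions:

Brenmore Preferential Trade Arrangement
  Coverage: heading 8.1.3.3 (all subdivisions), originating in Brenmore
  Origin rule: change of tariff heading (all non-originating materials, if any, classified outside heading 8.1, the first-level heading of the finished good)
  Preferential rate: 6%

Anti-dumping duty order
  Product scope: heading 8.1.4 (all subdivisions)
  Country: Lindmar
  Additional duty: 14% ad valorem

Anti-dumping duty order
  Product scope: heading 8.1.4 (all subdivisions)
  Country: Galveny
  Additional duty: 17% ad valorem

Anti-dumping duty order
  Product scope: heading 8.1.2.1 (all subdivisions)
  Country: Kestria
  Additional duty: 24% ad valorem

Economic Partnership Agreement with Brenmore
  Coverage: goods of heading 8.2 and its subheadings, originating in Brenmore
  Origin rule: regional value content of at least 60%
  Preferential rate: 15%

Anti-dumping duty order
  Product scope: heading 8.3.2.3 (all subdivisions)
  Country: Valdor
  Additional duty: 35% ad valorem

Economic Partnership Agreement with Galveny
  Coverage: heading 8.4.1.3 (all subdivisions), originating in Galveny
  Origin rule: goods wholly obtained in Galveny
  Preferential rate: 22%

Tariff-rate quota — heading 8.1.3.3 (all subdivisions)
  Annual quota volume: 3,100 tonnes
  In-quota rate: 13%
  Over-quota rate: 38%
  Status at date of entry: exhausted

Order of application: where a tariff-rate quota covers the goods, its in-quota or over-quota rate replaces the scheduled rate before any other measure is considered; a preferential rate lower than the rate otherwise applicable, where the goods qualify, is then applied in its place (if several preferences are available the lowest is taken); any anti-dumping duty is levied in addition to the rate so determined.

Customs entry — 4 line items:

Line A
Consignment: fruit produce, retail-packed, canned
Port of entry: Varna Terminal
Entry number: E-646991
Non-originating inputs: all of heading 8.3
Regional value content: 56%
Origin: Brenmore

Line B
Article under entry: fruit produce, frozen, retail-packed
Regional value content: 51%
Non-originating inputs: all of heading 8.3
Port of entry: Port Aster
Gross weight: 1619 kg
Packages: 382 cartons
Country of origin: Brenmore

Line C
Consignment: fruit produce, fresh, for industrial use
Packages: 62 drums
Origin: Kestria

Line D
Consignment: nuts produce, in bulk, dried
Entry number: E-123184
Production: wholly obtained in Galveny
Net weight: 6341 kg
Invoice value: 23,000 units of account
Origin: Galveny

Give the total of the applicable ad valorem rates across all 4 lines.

Line A: fruit → 8.2; canned → 8.2.1; retail-packed → 8.2.1.2. Scheduled 7%. Brenmore agreement on 8.1.3.3: 8.2.1.2 not covered; Brenmore agreement on 8.2: RVC < 60%. → 7%.
Line B: fruit → 8.2; frozen → 8.2.3; retail-packed → 8.2.3.2. Scheduled 16%. Brenmore agreement on 8.1.3.3: 8.2.3.2 not covered; Brenmore agreement on 8.2: RVC < 60%. → 16%.
Line C: fruit → 8.2; fresh → 8.2.4; for industrial use → 8.2.4.1. Scheduled 6%. No special measure applies. → 6%.
Line D: nuts → 8.1; dried → 8.1.4; in bulk → 8.1.4.2. Scheduled 33%. Galveny agreement on 8.4.1.3: 8.1.4.2 not covered; anti-dumping (Galveny, 8.1.4): +17%; total 33% + 17% = 50%. → 50%.
Sum: 7% + 16% + 6% + 50% = 79%.

79%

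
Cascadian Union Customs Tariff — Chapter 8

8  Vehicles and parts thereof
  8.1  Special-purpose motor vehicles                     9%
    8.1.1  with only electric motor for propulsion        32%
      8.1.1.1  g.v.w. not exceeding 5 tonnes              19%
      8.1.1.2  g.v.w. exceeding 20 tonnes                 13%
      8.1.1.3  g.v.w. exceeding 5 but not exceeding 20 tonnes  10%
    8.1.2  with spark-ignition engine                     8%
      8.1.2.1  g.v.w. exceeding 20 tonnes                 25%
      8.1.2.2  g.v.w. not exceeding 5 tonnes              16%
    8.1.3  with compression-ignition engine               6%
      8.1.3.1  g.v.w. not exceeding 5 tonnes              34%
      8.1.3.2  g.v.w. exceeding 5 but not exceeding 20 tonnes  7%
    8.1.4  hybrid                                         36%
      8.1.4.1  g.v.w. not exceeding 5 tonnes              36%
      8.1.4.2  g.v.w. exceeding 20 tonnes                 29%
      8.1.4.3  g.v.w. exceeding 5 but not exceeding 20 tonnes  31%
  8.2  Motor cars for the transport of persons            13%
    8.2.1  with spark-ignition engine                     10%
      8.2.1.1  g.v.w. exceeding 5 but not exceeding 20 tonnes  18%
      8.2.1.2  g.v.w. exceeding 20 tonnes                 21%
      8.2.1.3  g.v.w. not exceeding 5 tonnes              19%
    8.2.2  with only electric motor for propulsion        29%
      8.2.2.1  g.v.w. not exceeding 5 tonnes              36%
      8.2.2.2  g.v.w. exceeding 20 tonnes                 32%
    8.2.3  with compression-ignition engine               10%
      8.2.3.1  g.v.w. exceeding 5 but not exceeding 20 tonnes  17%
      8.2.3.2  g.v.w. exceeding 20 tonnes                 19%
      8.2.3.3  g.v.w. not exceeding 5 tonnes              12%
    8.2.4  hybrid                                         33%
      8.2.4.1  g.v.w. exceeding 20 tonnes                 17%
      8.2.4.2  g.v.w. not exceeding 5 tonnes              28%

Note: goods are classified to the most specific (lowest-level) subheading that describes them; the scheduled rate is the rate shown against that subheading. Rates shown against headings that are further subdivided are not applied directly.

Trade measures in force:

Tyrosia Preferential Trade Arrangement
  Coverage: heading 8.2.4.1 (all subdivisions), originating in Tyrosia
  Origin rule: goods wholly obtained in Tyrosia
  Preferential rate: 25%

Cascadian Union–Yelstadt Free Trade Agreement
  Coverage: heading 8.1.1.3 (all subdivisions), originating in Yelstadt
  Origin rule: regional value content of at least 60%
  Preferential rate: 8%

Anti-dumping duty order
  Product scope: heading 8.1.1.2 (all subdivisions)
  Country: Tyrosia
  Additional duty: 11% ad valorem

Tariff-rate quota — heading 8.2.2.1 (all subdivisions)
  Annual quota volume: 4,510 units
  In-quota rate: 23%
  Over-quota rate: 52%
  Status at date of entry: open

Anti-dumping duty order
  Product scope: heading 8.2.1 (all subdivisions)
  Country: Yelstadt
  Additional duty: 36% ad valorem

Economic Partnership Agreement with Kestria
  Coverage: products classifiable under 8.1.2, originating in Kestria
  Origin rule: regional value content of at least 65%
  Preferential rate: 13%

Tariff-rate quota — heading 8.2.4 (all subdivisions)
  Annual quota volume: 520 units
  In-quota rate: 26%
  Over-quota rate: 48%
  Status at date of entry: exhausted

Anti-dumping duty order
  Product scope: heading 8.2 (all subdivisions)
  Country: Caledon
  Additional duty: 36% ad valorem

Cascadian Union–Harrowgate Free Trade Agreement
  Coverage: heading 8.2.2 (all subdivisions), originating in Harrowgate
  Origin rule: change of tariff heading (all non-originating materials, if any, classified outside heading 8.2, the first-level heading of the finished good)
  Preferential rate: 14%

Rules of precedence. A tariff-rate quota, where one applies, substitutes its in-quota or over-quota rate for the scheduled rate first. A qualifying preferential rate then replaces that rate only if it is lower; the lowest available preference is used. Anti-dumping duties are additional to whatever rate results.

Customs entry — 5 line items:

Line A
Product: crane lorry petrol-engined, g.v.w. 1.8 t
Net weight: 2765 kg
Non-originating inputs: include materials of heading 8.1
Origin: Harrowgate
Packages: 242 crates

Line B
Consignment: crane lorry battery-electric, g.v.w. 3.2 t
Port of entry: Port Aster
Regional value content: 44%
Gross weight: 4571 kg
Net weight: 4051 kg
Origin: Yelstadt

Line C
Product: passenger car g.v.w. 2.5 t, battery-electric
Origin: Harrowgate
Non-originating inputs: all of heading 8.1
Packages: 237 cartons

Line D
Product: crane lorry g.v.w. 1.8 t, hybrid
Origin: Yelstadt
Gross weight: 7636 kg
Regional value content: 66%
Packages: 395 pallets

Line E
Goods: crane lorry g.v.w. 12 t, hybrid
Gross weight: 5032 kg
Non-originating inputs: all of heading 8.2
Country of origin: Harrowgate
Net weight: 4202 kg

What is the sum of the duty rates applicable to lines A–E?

116%

Line A: crane lorry → 8.1; petrol-engined → 8.1.2; g.v.w. 1.8 t → 8.1.2.2. Scheduled 16%. Harrowgate agreement on 8.2.2: 8.1.2.2 not covered. → 16%.
Line B: crane lorry → 8.1; battery-electric → 8.1.1; g.v.w. 3.2 t → 8.1.1.1. Scheduled 19%. Yelstadt agreement on 8.1.1.3: 8.1.1.1 not covered. → 19%.
Line C: passenger car → 8.2; battery-electric → 8.2.2; g.v.w. 2.5 t → 8.2.2.1. Scheduled 36%. quota on 8.2.2.1 open → in-quota 23%; Harrowgate agreement on 8.2.2: CTH met → 14% available; preferential 14%. → 14%.
Line D: crane lorry → 8.1; hybrid → 8.1.4; g.v.w. 1.8 t → 8.1.4.1. Scheduled 36%. Yelstadt agreement on 8.1.1.3: 8.1.4.1 not covered. → 36%.
Line E: crane lorry → 8.1; hybrid → 8.1.4; g.v.w. 12 t → 8.1.4.3. Scheduled 31%. Harrowgate agreement on 8.2.2: 8.1.4.3 not covered. → 31%.
Sum: 16% + 19% + 14% + 36% + 31% = 116%.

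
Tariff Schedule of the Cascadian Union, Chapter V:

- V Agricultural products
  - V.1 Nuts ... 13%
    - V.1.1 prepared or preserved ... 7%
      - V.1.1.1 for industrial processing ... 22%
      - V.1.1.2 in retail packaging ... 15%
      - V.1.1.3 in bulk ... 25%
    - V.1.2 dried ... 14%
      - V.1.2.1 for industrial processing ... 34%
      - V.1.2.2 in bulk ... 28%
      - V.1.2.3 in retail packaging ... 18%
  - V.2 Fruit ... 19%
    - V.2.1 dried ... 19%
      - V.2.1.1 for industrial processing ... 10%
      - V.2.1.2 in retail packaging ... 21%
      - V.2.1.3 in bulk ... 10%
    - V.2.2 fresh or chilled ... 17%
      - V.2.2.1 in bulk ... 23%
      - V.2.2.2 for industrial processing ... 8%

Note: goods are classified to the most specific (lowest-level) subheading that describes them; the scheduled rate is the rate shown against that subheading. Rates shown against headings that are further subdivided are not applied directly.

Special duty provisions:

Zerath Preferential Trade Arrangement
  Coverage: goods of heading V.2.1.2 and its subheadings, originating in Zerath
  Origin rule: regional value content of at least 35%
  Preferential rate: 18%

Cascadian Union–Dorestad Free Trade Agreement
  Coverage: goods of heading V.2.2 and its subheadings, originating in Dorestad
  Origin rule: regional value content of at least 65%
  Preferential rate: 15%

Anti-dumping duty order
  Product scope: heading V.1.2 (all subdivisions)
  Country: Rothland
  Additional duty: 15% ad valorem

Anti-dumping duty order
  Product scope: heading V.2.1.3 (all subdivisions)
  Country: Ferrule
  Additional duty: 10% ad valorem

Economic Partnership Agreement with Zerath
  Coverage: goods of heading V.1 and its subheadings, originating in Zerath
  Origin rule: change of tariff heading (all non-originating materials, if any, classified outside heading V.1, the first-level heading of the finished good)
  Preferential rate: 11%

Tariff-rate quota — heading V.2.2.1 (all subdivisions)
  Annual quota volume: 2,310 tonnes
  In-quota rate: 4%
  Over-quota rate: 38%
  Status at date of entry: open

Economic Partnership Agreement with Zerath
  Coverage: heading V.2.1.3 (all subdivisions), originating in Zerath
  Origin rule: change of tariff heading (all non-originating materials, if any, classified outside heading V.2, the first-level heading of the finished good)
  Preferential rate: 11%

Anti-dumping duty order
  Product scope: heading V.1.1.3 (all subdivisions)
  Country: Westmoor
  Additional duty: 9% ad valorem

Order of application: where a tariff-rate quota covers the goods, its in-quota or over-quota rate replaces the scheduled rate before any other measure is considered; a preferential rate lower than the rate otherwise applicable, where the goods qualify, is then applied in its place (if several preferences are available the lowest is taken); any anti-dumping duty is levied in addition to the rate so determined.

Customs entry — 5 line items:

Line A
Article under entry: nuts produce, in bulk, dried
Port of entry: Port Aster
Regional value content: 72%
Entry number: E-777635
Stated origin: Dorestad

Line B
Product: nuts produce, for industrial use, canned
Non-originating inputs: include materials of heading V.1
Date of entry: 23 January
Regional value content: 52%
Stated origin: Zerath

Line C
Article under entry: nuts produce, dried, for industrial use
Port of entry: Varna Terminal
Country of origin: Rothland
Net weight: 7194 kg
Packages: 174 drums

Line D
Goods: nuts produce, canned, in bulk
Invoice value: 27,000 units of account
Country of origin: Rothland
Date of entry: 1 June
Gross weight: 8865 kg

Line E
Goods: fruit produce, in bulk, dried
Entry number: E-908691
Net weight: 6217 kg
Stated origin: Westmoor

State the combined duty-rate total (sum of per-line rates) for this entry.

134%

Line A: nuts → V.1; dried → V.1.2; in bulk → V.1.2.2. Scheduled 28%. Dorestad agreement on V.2.2: V.1.2.2 not covered. → 28%.
Line B: nuts → V.1; canned → V.1.1; for industrial use → V.1.1.1. Scheduled 22%. Zerath agreement on V.2.1.2: V.1.1.1 not covered; Zerath agreement on V.1: CTH not met; Zerath agreement on V.2.1.3: V.1.1.1 not covered. → 22%.
Line C: nuts → V.1; dried → V.1.2; for industrial use → V.1.2.1. Scheduled 34%. anti-dumping (Rothland, V.1.2): +15%; total 34% + 15% = 49%. → 49%.
Line D: nuts → V.1; canned → V.1.1; in bulk → V.1.1.3. Scheduled 25%. No special measure applies. → 25%.
Line E: fruit → V.2; dried → V.2.1; in bulk → V.2.1.3. Scheduled 10%. No special measure applies. → 10%.
Sum: 28% + 22% + 49% + 25% + 10% = 134%.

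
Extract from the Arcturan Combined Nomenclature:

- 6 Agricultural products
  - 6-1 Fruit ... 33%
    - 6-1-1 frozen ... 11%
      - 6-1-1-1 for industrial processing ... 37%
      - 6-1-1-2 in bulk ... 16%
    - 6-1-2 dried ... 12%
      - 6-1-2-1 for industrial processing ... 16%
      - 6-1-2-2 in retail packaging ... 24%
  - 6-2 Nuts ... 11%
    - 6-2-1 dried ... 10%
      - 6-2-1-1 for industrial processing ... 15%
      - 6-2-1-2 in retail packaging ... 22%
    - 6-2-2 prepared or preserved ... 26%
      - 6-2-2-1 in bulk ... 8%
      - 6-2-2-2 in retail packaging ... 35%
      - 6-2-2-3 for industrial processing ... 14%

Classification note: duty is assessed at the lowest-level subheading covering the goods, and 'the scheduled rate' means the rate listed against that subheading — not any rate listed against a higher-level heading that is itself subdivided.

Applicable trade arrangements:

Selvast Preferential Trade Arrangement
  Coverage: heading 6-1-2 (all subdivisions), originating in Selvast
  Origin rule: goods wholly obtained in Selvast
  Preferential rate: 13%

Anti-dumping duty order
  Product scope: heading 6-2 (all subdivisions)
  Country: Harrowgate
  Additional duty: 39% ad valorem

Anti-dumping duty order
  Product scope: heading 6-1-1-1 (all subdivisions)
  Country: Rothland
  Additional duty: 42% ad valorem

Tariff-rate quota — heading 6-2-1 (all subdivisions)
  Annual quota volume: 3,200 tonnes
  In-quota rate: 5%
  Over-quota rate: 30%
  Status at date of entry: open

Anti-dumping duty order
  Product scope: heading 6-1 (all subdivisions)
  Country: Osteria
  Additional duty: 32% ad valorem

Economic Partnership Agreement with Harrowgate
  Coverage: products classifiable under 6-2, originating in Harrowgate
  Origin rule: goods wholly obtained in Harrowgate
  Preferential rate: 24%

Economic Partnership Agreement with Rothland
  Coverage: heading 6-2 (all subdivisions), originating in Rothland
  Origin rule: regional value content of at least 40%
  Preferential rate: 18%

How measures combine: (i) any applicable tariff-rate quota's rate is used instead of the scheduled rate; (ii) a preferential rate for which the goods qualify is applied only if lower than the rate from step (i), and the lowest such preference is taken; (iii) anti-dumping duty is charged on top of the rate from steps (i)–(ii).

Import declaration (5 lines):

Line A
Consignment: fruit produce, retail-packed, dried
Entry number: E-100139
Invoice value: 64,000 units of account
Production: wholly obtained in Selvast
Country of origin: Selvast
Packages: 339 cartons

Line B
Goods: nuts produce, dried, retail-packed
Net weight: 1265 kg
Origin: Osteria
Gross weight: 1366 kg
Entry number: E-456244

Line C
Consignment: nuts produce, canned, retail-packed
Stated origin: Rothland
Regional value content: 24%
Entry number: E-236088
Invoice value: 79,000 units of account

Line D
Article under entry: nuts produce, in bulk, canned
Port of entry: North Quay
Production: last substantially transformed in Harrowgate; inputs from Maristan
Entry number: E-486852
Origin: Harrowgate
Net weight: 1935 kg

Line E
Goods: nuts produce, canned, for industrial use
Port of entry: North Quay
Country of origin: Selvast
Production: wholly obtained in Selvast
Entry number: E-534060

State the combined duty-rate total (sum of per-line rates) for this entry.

Line A: fruit → 6-1; dried → 6-1-2; retail-packed → 6-1-2-2. Scheduled 24%. Selvast agreement on 6-1-2: wholly obtained → 13% available; preferential 13%. → 13%.
Line B: nuts → 6-2; dried → 6-2-1; retail-packed → 6-2-1-2. Scheduled 22%. quota on 6-2-1 open → in-quota 5%. → 5%.
Line C: nuts → 6-2; canned → 6-2-2; retail-packed → 6-2-2-2. Scheduled 35%. Rothland agreement on 6-2: RVC < 40%. → 35%.
Line D: nuts → 6-2; canned → 6-2-2; in bulk → 6-2-2-1. Scheduled 8%. Harrowgate agreement on 6-2: not wholly obtained; anti-dumping (Harrowgate, 6-2): +39%; total 8% + 39% = 47%. → 47%.
Line E: nuts → 6-2; canned → 6-2-2; for industrial use → 6-2-2-3. Scheduled 14%. Selvast agreement on 6-1-2: 6-2-2-3 not covered. → 14%.
Sum: 13% + 5% + 35% + 47% + 14% = 114%.

114%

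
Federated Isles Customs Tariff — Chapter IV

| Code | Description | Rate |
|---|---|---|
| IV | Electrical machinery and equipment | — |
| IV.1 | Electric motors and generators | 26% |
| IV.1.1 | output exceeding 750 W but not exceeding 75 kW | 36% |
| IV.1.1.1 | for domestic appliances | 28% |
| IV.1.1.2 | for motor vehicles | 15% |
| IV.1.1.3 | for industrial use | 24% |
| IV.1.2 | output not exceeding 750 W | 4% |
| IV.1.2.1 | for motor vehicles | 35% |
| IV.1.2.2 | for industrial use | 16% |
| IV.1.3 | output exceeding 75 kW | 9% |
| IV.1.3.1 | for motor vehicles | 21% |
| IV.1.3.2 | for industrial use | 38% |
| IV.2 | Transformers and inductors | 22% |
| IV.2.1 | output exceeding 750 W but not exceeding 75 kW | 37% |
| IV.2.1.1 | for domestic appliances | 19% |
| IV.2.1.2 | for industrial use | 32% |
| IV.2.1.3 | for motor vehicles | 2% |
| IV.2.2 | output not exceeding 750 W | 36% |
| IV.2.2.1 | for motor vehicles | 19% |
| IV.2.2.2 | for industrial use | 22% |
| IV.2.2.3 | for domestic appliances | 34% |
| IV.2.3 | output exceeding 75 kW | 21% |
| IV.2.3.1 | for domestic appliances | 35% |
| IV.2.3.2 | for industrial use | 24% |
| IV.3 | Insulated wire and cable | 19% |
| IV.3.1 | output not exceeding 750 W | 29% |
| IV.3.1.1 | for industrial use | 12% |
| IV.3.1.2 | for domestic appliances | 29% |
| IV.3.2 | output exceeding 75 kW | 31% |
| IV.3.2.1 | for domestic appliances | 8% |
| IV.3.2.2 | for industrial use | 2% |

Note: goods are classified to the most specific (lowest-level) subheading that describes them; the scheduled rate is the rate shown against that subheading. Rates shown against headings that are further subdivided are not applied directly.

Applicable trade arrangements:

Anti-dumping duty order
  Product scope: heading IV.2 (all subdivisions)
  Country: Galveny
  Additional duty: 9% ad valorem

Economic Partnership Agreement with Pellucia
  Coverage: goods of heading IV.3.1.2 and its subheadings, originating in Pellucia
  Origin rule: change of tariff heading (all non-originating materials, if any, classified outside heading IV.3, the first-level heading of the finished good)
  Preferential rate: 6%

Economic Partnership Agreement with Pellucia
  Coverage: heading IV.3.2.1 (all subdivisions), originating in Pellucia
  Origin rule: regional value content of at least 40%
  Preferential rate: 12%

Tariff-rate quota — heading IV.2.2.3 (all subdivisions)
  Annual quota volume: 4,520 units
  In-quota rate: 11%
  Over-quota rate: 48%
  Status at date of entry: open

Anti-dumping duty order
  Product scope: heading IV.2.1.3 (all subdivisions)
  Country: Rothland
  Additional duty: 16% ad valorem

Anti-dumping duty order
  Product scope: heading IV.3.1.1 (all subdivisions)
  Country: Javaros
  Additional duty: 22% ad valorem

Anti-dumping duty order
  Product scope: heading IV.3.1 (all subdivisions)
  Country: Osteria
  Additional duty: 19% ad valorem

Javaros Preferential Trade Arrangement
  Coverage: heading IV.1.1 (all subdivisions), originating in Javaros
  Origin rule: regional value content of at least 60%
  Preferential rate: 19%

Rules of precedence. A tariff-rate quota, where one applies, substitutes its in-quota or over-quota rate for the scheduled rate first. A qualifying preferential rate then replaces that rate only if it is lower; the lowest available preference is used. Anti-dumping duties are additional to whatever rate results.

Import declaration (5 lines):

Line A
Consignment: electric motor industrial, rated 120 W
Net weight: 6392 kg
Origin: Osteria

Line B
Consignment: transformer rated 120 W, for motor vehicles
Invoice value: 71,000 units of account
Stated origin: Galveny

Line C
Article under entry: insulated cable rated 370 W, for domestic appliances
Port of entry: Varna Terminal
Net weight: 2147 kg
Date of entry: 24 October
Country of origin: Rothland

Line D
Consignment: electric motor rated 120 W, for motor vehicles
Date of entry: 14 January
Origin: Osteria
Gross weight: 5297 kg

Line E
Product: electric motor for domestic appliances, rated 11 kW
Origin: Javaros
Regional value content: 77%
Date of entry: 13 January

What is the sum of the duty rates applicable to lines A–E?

127%

Line A: electric motor → IV.1; rated 120 W → IV.1.2; industrial → IV.1.2.2. Scheduled 16%. No special measure applies. → 16%.
Line B: transformer → IV.2; rated 120 W → IV.2.2; for motor vehicles → IV.2.2.1. Scheduled 19%. anti-dumping (Galveny, IV.2): +9%; total 19% + 9% = 28%. → 28%.
Line C: insulated cable → IV.3; rated 370 W → IV.3.1; for domestic appliances → IV.3.1.2. Scheduled 29%. No special measure applies. → 29%.
Line D: electric motor → IV.1; rated 120 W → IV.1.2; for motor vehicles → IV.1.2.1. Scheduled 35%. No special measure applies. → 35%.
Line E: electric motor → IV.1; rated 11 kW → IV.1.1; for domestic appliances → IV.1.1.1. Scheduled 28%. Javaros agreement on IV.1.1: RVC ≥ 60% → 19% available; preferential 19%. → 19%.
Sum: 16% + 28% + 29% + 35% + 19% = 127%.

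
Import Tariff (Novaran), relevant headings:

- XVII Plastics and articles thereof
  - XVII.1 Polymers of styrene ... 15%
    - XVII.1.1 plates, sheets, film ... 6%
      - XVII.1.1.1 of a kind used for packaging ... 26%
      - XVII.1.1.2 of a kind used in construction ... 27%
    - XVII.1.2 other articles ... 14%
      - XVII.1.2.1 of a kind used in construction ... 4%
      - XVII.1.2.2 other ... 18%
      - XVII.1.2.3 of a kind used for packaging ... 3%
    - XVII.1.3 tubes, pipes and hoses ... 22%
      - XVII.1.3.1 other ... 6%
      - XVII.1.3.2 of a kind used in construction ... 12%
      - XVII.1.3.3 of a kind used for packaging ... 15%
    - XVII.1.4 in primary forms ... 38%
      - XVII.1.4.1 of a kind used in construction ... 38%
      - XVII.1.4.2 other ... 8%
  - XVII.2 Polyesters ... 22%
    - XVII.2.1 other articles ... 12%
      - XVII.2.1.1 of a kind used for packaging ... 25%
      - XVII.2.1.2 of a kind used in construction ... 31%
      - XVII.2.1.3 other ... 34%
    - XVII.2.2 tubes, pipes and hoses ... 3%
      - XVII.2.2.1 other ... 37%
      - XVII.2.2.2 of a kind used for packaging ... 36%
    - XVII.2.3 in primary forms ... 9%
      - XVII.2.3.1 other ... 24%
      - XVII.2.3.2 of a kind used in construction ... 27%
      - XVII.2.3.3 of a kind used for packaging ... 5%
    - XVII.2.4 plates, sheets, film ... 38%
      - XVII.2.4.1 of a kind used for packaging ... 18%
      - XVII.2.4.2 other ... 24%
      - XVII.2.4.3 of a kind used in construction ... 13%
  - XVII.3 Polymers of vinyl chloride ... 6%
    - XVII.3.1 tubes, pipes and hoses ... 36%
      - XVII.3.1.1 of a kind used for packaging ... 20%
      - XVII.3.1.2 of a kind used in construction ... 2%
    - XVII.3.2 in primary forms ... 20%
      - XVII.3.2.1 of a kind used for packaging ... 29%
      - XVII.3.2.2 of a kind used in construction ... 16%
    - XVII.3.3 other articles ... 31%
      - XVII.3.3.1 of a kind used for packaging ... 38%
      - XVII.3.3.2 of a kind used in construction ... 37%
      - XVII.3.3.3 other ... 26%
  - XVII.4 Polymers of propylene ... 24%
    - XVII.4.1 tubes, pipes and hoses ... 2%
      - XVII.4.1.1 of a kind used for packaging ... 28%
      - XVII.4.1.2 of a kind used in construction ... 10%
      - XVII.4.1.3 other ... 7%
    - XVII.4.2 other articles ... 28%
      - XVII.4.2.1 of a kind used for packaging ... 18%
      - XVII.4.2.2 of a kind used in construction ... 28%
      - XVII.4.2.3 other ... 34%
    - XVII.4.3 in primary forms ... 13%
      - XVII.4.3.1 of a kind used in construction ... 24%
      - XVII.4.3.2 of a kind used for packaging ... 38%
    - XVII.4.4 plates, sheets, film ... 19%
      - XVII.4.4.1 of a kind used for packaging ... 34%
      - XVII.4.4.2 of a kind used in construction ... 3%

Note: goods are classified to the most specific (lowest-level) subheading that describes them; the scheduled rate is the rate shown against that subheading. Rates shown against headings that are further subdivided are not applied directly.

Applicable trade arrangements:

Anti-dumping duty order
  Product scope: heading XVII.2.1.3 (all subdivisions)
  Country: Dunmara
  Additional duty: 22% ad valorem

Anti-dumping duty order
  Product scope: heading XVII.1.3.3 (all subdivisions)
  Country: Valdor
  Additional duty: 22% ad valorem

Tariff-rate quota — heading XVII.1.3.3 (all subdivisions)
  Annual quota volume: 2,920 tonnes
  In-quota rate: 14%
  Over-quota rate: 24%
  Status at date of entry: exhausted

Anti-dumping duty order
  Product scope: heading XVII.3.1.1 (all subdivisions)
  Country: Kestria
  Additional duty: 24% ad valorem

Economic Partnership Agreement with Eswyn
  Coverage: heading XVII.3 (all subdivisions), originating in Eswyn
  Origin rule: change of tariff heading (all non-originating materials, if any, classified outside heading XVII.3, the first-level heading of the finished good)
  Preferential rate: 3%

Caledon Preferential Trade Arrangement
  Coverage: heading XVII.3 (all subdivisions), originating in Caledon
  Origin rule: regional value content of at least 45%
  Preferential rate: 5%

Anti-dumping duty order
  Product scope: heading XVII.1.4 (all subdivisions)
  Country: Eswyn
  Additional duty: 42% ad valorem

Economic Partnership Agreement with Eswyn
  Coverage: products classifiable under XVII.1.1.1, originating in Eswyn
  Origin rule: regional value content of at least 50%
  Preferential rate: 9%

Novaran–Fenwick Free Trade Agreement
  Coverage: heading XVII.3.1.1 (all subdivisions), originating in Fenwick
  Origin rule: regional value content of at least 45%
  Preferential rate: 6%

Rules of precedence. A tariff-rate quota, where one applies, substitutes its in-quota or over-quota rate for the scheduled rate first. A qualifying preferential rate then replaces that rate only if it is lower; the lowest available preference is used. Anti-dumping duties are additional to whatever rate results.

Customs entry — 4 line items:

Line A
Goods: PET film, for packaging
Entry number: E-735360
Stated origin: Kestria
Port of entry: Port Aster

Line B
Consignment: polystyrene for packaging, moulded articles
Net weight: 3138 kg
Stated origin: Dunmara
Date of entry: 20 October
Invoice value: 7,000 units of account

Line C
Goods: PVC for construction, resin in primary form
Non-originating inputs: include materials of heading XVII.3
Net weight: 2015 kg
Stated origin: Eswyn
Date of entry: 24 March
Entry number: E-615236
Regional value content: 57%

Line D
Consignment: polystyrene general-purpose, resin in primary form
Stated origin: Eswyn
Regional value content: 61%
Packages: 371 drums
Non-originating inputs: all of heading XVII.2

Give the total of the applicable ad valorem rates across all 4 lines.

Line A: PET → XVII.2; film → XVII.2.4; for packaging → XVII.2.4.1. Scheduled 18%. No special measure applies. → 18%.
Line B: polystyrene → XVII.1; moulded articles → XVII.1.2; for packaging → XVII.1.2.3. Scheduled 3%. No special measure applies. → 3%.
Line C: PVC → XVII.3; resin in primary form → XVII.3.2; for construction → XVII.3.2.2. Scheduled 16%. Eswyn agreement on XVII.3: CTH not met; Eswyn agreement on XVII.1.1.1: XVII.3.2.2 not covered. → 16%.
Line D: polystyrene → XVII.1; resin in primary form → XVII.1.4; general-purpose → XVII.1.4.2. Scheduled 8%. Eswyn agreement on XVII.3: XVII.1.4.2 not covered; Eswyn agreement on XVII.1.1.1: XVII.1.4.2 not covered; anti-dumping (Eswyn, XVII.1.4): +42%; total 8% + 42% = 50%. → 50%.
Sum: 18% + 3% + 16% + 50% = 87%.

87%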